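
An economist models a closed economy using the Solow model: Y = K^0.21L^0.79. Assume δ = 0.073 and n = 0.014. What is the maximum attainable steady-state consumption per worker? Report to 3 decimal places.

The effective depreciation rate is n + δ = 0.014 + 0.073 = 0.087.
At the golden rule the marginal product of capital equals n+δ: 0.21·k^(0.21−1) = 0.087. Solving, k_gold = (0.21/0.087)^(1/0.79) ≈ 3.0509.
y_gold = 3.0509^0.21 ≈ 1.2640.
c_gold = y_gold − (n+δ)·k_gold = 1.2640 − 0.087·3.0509 ≈ 0.9985.

c_gold ≈ 0.999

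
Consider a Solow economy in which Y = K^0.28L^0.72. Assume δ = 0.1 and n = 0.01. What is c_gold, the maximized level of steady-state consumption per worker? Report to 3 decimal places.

The effective depreciation rate is n + δ = 0.01 + 0.1 = 0.11.
Setting f'(k) = n+δ gives 0.28·k^(0.28−1) = 0.11, hence k_gold = (0.28/0.11)^(1/0.72) ≈ 3.6607.
y_gold = 3.6607^0.28 ≈ 1.4381.
c_gold = y_gold − (n+δ)·k_gold = 1.4381 − 0.11·3.6607 ≈ 1.0355.

c_gold ≈ 1.035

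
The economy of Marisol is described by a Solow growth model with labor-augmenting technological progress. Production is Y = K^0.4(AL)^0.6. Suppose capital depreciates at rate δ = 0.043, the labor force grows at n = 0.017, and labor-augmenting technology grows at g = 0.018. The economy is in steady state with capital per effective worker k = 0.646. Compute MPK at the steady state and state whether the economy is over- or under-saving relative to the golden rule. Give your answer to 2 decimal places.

under-saving; MPK ≈ 0.52

Capital per effective worker breaks even when investment replaces (n + g + δ)·k; here n + g + δ = 0.078.
MPK = 0.4·k^(0.4−1) = 0.4·0.646^(-0.6) ≈ 0.5199.
MPK > 0.078, so the economy is dynamically efficient (under-saving).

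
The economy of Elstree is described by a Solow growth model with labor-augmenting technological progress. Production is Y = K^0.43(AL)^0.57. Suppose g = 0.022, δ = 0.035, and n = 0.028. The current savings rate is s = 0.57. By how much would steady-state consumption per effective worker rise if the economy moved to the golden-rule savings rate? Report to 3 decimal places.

Δc ≈ 0.130

n + g + δ = 0.028 + 0.022 + 0.035 = 0.085.
Current steady state (s = 0.57): k* = (0.57/0.085)^(1/0.57) ≈ 28.1788, y* = 28.1788^0.43 ≈ 4.2021, c* = (1−0.57)·4.2021 ≈ 1.8069.
Maximizing c = f(k) − (n+g+δ)·k gives f'(k) = n+g+δ, i.e. 0.43·k^(0.43−1) = 0.085, so k_gold = (0.43/0.085)^(1/0.57) ≈ 17.1860.
y_gold = 17.1860^0.43 ≈ 3.3972, c_gold = y_gold − 0.085·k_gold ≈ 1.9364.
Gain: Δc = 1.9364 − 1.8069 ≈ 0.1295.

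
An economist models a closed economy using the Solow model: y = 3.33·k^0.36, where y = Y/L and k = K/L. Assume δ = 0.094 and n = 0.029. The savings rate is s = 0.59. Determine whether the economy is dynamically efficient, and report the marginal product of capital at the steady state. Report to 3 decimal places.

n + δ = 0.029 + 0.094 = 0.123.
Steady-state k*: s·A·k^0.36 = 0.123·k gives k* = (0.59·3.33/0.123)^(1/0.64) ≈ 75.9099.
MPK = 0.36·3.33·75.9099^(-0.64) ≈ 0.0751.
MPK < n+δ = 0.123, so the economy is dynamically inefficient (over-saving).

dynamically inefficient; MPK ≈ 0.075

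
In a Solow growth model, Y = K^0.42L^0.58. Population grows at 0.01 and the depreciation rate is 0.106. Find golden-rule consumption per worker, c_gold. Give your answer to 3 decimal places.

The effective depreciation rate is n + δ = 0.01 + 0.106 = 0.116.
At the golden rule the marginal product of capital equals n+δ: 0.42·k^(0.42−1) = 0.116. Solving, k_gold = (0.42/0.116)^(1/0.58) ≈ 9.1925.
y_gold = 9.1925^0.42 ≈ 2.5389.
c_gold = y_gold − (n+δ)·k_gold = 2.5389 − 0.116·9.1925 ≈ 1.4725.

c_gold ≈ 1.473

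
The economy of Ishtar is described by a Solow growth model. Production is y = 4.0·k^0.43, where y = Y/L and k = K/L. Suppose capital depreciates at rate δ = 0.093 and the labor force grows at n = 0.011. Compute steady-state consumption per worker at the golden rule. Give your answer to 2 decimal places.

The effective depreciation rate is n + δ = 0.011 + 0.093 = 0.104.
At the golden rule the marginal product of capital equals n+δ: 0.43·4.0·k^(0.43−1) = 0.104. Solving, k_gold = (0.43·4.0/0.104)^(1/0.57) ≈ 137.3127.
y_gold = 4.0·137.3127^0.43 ≈ 33.2105.
c_gold = y_gold − (n+δ)·k_gold = 33.2105 − 0.104·137.3127 ≈ 18.9300.

c_gold ≈ 18.93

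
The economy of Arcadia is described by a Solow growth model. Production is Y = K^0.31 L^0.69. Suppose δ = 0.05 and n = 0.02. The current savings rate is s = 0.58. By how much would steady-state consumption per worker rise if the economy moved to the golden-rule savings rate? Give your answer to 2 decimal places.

Δc ≈ 0.26

The effective depreciation rate is n + δ = 0.02 + 0.05 = 0.07.
Current steady state (s = 0.58): k* = (0.58/0.07)^(1/0.69) ≈ 21.4246, y* = 21.4246^0.31 ≈ 2.5857, c* = (1−0.58)·2.5857 ≈ 1.0860.
Setting f'(k) = n+δ gives 0.31·k^(0.31−1) = 0.07, hence k_gold = (0.31/0.07)^(1/0.69) ≈ 8.6420.
y_gold = 8.6420^0.31 ≈ 1.9514, c_gold = y_gold − 0.07·k_gold ≈ 1.3465.
Gain: Δc = 1.3465 − 1.0860 ≈ 0.2605.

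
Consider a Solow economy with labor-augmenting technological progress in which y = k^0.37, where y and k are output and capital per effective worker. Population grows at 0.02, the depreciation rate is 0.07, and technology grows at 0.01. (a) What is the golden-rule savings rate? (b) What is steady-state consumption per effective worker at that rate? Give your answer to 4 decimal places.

The effective depreciation rate is n + g + δ = 0.02 + 0.01 + 0.07 = 0.1.
For Cobb-Douglas, s_gold equals capital's share: s_gold = 0.37.
Golden rule sets MPK = n+g+δ: 0.37·k^(0.37−1) = 0.1, so k_gold = (0.37/0.1)^(1/0.63) ≈ 7.9782.
y_gold = 7.9782^0.37 ≈ 2.1563; c_gold = (1−0.37)·y_gold ≈ 1.3585.

(a) s_gold = 0.3700; (b) c_gold ≈ 1.3585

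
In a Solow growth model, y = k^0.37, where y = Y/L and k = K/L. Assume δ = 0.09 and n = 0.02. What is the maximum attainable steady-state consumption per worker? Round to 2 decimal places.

c_gold ≈ 1.28

Break-even investment rate: n + δ = 0.02 + 0.09 = 0.11.
At the golden rule the marginal product of capital equals n+δ: 0.37·k^(0.37−1) = 0.11. Solving, k_gold = (0.37/0.11)^(1/0.63) ≈ 6.8581.
y_gold = 6.8581^0.37 ≈ 2.0389.
c_gold = y_gold − (n+δ)·k_gold = 2.0389 − 0.11·6.8581 ≈ 1.2845.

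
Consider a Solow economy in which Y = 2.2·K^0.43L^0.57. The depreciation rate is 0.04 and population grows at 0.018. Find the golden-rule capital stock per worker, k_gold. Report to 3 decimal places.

k_gold ≈ 134.007

Capital per worker breaks even when investment replaces (n + δ)·k; here n + δ = 0.058.
At the golden rule the marginal product of capital equals n+δ: 0.43·2.2·k^(0.43−1) = 0.058. Solving, k_gold = (0.43·2.2/0.058)^(1/0.57) ≈ 134.0073.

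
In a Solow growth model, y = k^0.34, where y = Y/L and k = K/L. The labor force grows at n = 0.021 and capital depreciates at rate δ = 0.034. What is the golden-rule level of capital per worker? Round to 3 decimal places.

k_gold ≈ 15.800

Break-even investment rate: n + δ = 0.021 + 0.034 = 0.055.
Setting f'(k) = n+δ gives 0.34·k^(0.34−1) = 0.055, hence k_gold = (0.34/0.055)^(1/0.66) ≈ 15.8001.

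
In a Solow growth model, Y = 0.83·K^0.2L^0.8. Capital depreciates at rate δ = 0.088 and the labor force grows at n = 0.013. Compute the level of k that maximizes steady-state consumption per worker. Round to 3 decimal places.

k_gold ≈ 1.861

Capital per worker breaks even when investment replaces (n + δ)·k; here n + δ = 0.101.
Golden rule sets MPK = n+δ: 0.2·0.83·k^(0.2−1) = 0.101, so k_gold = (0.2·0.83/0.101)^(1/0.8) ≈ 1.8609.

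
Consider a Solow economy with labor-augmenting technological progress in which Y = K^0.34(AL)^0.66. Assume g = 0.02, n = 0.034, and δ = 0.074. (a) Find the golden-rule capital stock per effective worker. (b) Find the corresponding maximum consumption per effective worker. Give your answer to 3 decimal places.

Break-even investment rate: n + g + δ = 0.034 + 0.02 + 0.074 = 0.128.
Golden rule sets MPK = n+g+δ: 0.34·k^(0.34−1) = 0.128, so k_gold = (0.34/0.128)^(1/0.66) ≈ 4.3937.
y_gold = 4.3937^0.34 ≈ 1.6541; c_gold = y_gold − 0.128·k_gold ≈ 1.0917.

(a) k_gold ≈ 4.394; (b) c_gold ≈ 1.092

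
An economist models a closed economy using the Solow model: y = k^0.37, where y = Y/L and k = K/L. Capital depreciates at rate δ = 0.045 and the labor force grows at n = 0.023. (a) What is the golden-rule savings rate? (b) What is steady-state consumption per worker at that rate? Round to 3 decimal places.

(a) s_gold = 0.370; (b) c_gold ≈ 1.704

Break-even investment rate: n + δ = 0.023 + 0.045 = 0.068.
For Cobb-Douglas, s_gold equals capital's share: s_gold = 0.37.
Setting f'(k) = n+δ gives 0.37·k^(0.37−1) = 0.068, hence k_gold = (0.37/0.068)^(1/0.63) ≈ 14.7152.
y_gold = 14.7152^0.37 ≈ 2.7044; c_gold = (1−0.37)·y_gold ≈ 1.7038.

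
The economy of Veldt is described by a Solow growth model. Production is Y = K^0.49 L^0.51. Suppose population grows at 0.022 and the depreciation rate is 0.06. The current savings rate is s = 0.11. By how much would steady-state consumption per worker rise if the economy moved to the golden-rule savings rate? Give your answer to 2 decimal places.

n + δ = 0.022 + 0.06 = 0.082.
Current steady state (s = 0.11): k* = (0.11/0.082)^(1/0.51) ≈ 1.7789, y* = 1.7789^0.49 ≈ 1.3261, c* = (1−0.11)·1.3261 ≈ 1.1802.
Golden rule sets MPK = n+δ: 0.49·k^(0.49−1) = 0.082, so k_gold = (0.49/0.082)^(1/0.51) ≈ 33.2903.
y_gold = 33.2903^0.49 ≈ 5.5710, c_gold = y_gold − 0.082·k_gold ≈ 2.8412.
Gain: Δc = 2.8412 − 1.1802 ≈ 1.6610.

Δc ≈ 1.66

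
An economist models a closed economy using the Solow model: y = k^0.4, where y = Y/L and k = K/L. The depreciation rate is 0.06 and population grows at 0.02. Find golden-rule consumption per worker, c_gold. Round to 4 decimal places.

Break-even investment rate: n + δ = 0.02 + 0.06 = 0.08.
Maximizing c = f(k) − (n+δ)·k gives f'(k) = n+δ, i.e. 0.4·k^(0.4−1) = 0.08, so k_gold = (0.4/0.08)^(1/0.6) ≈ 14.6201.
y_gold = 14.6201^0.4 ≈ 2.9240.
c_gold = y_gold − (n+δ)·k_gold = 2.9240 − 0.08·14.6201 ≈ 1.7544.

c_gold ≈ 1.7544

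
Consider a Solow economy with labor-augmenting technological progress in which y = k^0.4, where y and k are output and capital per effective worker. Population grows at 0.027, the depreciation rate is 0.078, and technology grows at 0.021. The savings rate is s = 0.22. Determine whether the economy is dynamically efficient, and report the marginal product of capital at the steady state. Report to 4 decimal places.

dynamically efficient; MPK ≈ 0.2291

The effective depreciation rate is n + g + δ = 0.027 + 0.021 + 0.078 = 0.126.
Steady-state k*: s·k^0.4 = 0.126·k gives k* = (0.22/0.126)^(1/0.6) ≈ 2.5317.
MPK = 0.4·2.5317^(-0.6) ≈ 0.2291.
MPK > n+g+δ = 0.126, so the economy is dynamically efficient (under-saving).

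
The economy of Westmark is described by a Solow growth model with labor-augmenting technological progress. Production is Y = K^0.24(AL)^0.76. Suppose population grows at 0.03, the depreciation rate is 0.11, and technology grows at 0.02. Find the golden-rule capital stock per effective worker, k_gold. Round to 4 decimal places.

n + g + δ = 0.03 + 0.02 + 0.11 = 0.16.
Setting f'(k) = n+g+δ gives 0.24·k^(0.24−1) = 0.16, hence k_gold = (0.24/0.16)^(1/0.76) ≈ 1.7049.

k_gold ≈ 1.7049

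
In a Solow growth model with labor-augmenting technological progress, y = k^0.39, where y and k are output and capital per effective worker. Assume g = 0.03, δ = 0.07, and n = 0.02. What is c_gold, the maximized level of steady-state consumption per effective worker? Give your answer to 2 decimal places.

Capital per effective worker breaks even when investment replaces (n + g + δ)·k; here n + g + δ = 0.12.
Golden rule sets MPK = n+g+δ: 0.39·k^(0.39−1) = 0.12, so k_gold = (0.39/0.12)^(1/0.61) ≈ 6.9048.
y_gold = 6.9048^0.39 ≈ 2.1246.
c_gold = y_gold − (n+g+δ)·k_gold = 2.1246 − 0.12·6.9048 ≈ 1.2960.

c_gold ≈ 1.30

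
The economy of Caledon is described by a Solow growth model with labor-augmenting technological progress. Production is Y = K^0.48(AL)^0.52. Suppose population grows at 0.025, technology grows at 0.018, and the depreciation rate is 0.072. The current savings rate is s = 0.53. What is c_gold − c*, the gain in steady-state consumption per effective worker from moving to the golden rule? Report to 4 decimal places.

The effective depreciation rate is n + g + δ = 0.025 + 0.018 + 0.072 = 0.115.
Current steady state (s = 0.53): k* = (0.53/0.115)^(1/0.52) ≈ 18.8848, y* = 18.8848^0.48 ≈ 4.0976, c* = (1−0.53)·4.0976 ≈ 1.9259.
At the golden rule the marginal product of capital equals n+g+δ: 0.48·k^(0.48−1) = 0.115. Solving, k_gold = (0.48/0.115)^(1/0.52) ≈ 15.6082.
y_gold = 15.6082^0.48 ≈ 3.7395, c_gold = y_gold − 0.115·k_gold ≈ 1.9445.
Gain: Δc = 1.9445 − 1.9259 ≈ 0.0186.

Δc ≈ 0.0186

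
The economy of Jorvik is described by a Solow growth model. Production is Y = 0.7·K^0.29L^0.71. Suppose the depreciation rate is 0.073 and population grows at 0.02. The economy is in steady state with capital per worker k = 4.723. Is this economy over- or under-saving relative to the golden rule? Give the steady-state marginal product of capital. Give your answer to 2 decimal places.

over-saving; MPK ≈ 0.07

Capital per worker breaks even when investment replaces (n + δ)·k; here n + δ = 0.093.
MPK = 0.29·0.7·k^(0.29−1) = 0.29·0.7·4.723^(-0.71) ≈ 0.0674.
MPK < 0.093, so the economy is dynamically inefficient (over-saving).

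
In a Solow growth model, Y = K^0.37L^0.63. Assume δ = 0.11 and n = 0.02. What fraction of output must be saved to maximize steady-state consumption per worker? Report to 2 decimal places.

Break-even investment rate: n + δ = 0.02 + 0.11 = 0.13.
At the golden rule MPK = n+δ, and in any Cobb-Douglas steady state s = (n+δ)·k/y = MPK·k/y = capital's share 0.37.

s_gold = 0.37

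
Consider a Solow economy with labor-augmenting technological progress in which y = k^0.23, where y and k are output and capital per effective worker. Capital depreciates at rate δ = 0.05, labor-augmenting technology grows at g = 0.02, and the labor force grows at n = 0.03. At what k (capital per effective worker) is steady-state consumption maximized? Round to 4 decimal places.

k_gold ≈ 2.9497

n + g + δ = 0.03 + 0.02 + 0.05 = 0.1.
Golden rule sets MPK = n+g+δ: 0.23·k^(0.23−1) = 0.1, so k_gold = (0.23/0.1)^(1/0.77) ≈ 2.9497.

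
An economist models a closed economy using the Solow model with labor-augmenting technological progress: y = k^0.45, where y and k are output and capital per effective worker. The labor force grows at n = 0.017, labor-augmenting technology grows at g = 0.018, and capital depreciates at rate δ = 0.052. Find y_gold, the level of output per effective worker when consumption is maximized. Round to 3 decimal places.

The effective depreciation rate is n + g + δ = 0.017 + 0.018 + 0.052 = 0.087.
Maximizing c = f(k) − (n+g+δ)·k gives f'(k) = n+g+δ, i.e. 0.45·k^(0.45−1) = 0.087, so k_gold = (0.45/0.087)^(1/0.55) ≈ 19.8438.
Output: y_gold = k_gold^0.45 = 19.8438^0.45 ≈ 3.8365.

y_gold ≈ 3.836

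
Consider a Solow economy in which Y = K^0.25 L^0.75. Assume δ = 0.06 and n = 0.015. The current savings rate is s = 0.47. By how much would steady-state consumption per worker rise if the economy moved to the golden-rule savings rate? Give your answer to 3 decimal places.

n + δ = 0.015 + 0.06 = 0.075.
Current steady state (s = 0.47): k* = (0.47/0.075)^(1/0.75) ≈ 11.5536, y* = 11.5536^0.25 ≈ 1.8437, c* = (1−0.47)·1.8437 ≈ 0.9771.
Setting f'(k) = n+δ gives 0.25·k^(0.25−1) = 0.075, hence k_gold = (0.25/0.075)^(1/0.75) ≈ 4.9793.
y_gold = 4.9793^0.25 ≈ 1.4938, c_gold = y_gold − 0.075·k_gold ≈ 1.1204.
Gain: Δc = 1.1204 − 0.9771 ≈ 0.1432.

Δc ≈ 0.143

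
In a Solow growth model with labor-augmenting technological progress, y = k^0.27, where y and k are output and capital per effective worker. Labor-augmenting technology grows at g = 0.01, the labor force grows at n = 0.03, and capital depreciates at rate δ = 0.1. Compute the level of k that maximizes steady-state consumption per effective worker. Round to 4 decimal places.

k_gold ≈ 2.4589

Capital per effective worker breaks even when investment replaces (n + g + δ)·k; here n + g + δ = 0.14.
Maximizing c = f(k) − (n+g+δ)·k gives f'(k) = n+g+δ, i.e. 0.27·k^(0.27−1) = 0.14, so k_gold = (0.27/0.14)^(1/0.73) ≈ 2.4589.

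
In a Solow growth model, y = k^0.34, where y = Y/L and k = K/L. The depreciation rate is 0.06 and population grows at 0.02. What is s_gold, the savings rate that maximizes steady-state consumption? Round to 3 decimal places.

s_gold = 0.340

Break-even investment rate: n + δ = 0.02 + 0.06 = 0.08.
At the golden rule MPK = n+δ, and in any Cobb-Douglas steady state s = (n+δ)·k/y = MPK·k/y = capital's share 0.34.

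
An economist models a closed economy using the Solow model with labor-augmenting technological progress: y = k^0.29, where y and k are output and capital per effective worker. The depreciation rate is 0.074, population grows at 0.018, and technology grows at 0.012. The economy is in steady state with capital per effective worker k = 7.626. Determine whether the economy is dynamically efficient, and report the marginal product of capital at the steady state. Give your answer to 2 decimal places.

dynamically inefficient; MPK ≈ 0.07

Capital per effective worker breaks even when investment replaces (n + g + δ)·k; here n + g + δ = 0.104.
MPK = 0.29·k^(0.29−1) = 0.29·7.626^(-0.71) ≈ 0.0685.
MPK < 0.104, so the economy is dynamically inefficient (over-saving).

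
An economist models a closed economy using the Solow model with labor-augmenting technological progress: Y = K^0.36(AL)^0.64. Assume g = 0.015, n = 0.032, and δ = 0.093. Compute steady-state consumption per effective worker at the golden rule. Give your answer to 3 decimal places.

c_gold ≈ 1.089

Capital per effective worker breaks even when investment replaces (n + g + δ)·k; here n + g + δ = 0.14.
At the golden rule the marginal product of capital equals n+g+δ: 0.36·k^(0.36−1) = 0.14. Solving, k_gold = (0.36/0.14)^(1/0.64) ≈ 4.3742.
y_gold = 4.3742^0.36 ≈ 1.7011.
c_gold = y_gold − (n+g+δ)·k_gold = 1.7011 − 0.14·4.3742 ≈ 1.0887.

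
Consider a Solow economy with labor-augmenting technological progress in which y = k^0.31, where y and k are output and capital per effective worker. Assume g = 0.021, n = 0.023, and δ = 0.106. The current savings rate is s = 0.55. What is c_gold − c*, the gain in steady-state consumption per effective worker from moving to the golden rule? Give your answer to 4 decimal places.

Δc ≈ 0.1494

Break-even investment rate: n + g + δ = 0.023 + 0.021 + 0.106 = 0.15.
Current steady state (s = 0.55): k* = (0.55/0.15)^(1/0.69) ≈ 6.5733, y* = 6.5733^0.31 ≈ 1.7927, c* = (1−0.55)·1.7927 ≈ 0.8067.
Maximizing c = f(k) − (n+g+δ)·k gives f'(k) = n+g+δ, i.e. 0.31·k^(0.31−1) = 0.15, so k_gold = (0.31/0.15)^(1/0.69) ≈ 2.8636.
y_gold = 2.8636^0.31 ≈ 1.3856, c_gold = y_gold − 0.15·k_gold ≈ 0.9561.
Gain: Δc = 0.9561 − 0.8067 ≈ 0.1494.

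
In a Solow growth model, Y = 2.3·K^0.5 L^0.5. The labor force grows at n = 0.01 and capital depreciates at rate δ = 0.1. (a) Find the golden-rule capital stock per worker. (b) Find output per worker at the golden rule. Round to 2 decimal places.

Break-even investment rate: n + δ = 0.01 + 0.1 = 0.11.
Maximizing c = f(k) − (n+δ)·k gives f'(k) = n+δ, i.e. 0.5·2.3·k^(0.5−1) = 0.11, so k_gold = (0.5·2.3/0.11)^(1/0.5) ≈ 109.2975.
y_gold = 2.3·109.2975^0.5 ≈ 24.0455.

(a) k_gold ≈ 109.30; (b) y_gold ≈ 24.05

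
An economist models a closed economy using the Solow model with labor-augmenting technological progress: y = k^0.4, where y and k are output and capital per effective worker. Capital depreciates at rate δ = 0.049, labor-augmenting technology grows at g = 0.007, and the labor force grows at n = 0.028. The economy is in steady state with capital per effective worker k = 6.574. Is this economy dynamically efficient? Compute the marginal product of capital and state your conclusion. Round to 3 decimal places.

Capital per effective worker breaks even when investment replaces (n + g + δ)·k; here n + g + δ = 0.084.
MPK = 0.4·k^(0.4−1) = 0.4·6.574^(-0.6) ≈ 0.1292.
MPK > 0.084, so the economy is dynamically efficient (under-saving).

dynamically efficient; MPK ≈ 0.129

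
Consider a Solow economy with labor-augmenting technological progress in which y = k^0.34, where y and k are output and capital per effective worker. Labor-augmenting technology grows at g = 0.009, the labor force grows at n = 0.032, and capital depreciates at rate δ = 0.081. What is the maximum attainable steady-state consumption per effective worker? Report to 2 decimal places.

n + g + δ = 0.032 + 0.009 + 0.081 = 0.122.
At the golden rule the marginal product of capital equals n+g+δ: 0.34·k^(0.34−1) = 0.122. Solving, k_gold = (0.34/0.122)^(1/0.66) ≈ 4.7252.
y_gold = 4.7252^0.34 ≈ 1.6955.
c_gold = y_gold − (n+g+δ)·k_gold = 1.6955 − 0.122·4.7252 ≈ 1.1190.

c_gold ≈ 1.12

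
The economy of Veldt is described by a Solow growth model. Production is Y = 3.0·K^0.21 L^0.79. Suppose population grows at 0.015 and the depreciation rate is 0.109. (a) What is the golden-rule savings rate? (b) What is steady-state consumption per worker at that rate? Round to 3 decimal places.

(a) s_gold = 0.210; (b) c_gold ≈ 3.651

The effective depreciation rate is n + δ = 0.015 + 0.109 = 0.124.
For Cobb-Douglas, s_gold equals capital's share: s_gold = 0.21.
Maximizing c = f(k) − (n+δ)·k gives f'(k) = n+δ, i.e. 0.21·3.0·k^(0.21−1) = 0.124, so k_gold = (0.21·3.0/0.124)^(1/0.79) ≈ 7.8265.
y_gold = 3.0·7.8265^0.21 ≈ 4.6214; c_gold = (1−0.21)·y_gold ≈ 3.6509.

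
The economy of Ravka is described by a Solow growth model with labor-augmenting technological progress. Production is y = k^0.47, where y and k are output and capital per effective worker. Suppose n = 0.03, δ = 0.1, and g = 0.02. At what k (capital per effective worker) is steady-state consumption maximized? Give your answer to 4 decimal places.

n + g + δ = 0.03 + 0.02 + 0.1 = 0.15.
Golden rule sets MPK = n+g+δ: 0.47·k^(0.47−1) = 0.15, so k_gold = (0.47/0.15)^(1/0.53) ≈ 8.6270.

k_gold ≈ 8.6270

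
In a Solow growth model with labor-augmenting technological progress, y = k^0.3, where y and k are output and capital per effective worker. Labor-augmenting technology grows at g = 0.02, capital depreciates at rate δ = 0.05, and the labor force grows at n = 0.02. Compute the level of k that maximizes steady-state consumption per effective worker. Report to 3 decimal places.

The effective depreciation rate is n + g + δ = 0.02 + 0.02 + 0.05 = 0.09.
Maximizing c = f(k) − (n+g+δ)·k gives f'(k) = n+g+δ, i.e. 0.3·k^(0.3−1) = 0.09, so k_gold = (0.3/0.09)^(1/0.7) ≈ 5.5843.

k_gold ≈ 5.584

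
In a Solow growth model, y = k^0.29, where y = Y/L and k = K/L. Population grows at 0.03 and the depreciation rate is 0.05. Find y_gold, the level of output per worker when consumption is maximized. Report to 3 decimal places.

y_gold ≈ 1.692

Capital per worker breaks even when investment replaces (n + δ)·k; here n + δ = 0.08.
At the golden rule the marginal product of capital equals n+δ: 0.29·k^(0.29−1) = 0.08. Solving, k_gold = (0.29/0.08)^(1/0.71) ≈ 6.1342.
Output: y_gold = k_gold^0.29 = 6.1342^0.29 ≈ 1.6922.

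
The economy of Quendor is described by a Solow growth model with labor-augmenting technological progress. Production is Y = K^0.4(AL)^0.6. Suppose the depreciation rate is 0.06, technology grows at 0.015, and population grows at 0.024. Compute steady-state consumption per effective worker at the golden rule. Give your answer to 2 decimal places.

Break-even investment rate: n + g + δ = 0.024 + 0.015 + 0.06 = 0.099.
Golden rule sets MPK = n+g+δ: 0.4·k^(0.4−1) = 0.099, so k_gold = (0.4/0.099)^(1/0.6) ≈ 10.2496.
y_gold = 10.2496^0.4 ≈ 2.5368.
c_gold = y_gold − (n+g+δ)·k_gold = 2.5368 − 0.099·10.2496 ≈ 1.5221.

c_gold ≈ 1.52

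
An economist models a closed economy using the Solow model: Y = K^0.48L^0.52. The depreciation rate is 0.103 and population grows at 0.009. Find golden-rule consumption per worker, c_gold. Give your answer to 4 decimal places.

Break-even investment rate: n + δ = 0.009 + 0.103 = 0.112.
Maximizing c = f(k) − (n+δ)·k gives f'(k) = n+δ, i.e. 0.48·k^(0.48−1) = 0.112, so k_gold = (0.48/0.112)^(1/0.52) ≈ 16.4221.
y_gold = 16.4221^0.48 ≈ 3.8318.
c_gold = y_gold − (n+δ)·k_gold = 3.8318 − 0.112·16.4221 ≈ 1.9926.

c_gold ≈ 1.9926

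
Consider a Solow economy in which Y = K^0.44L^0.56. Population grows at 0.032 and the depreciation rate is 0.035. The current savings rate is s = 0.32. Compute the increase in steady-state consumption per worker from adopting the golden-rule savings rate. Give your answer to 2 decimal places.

Break-even investment rate: n + δ = 0.032 + 0.035 = 0.067.
Current steady state (s = 0.32): k* = (0.32/0.067)^(1/0.56) ≈ 16.3168, y* = 16.3168^0.44 ≈ 3.4163, c* = (1−0.32)·3.4163 ≈ 2.3231.
At the golden rule the marginal product of capital equals n+δ: 0.44·k^(0.44−1) = 0.067. Solving, k_gold = (0.44/0.067)^(1/0.56) ≈ 28.8140.
y_gold = 28.8140^0.44 ≈ 4.3876, c_gold = y_gold − 0.067·k_gold ≈ 2.4570.
Gain: Δc = 2.4570 − 2.3231 ≈ 0.1339.

Δc ≈ 0.13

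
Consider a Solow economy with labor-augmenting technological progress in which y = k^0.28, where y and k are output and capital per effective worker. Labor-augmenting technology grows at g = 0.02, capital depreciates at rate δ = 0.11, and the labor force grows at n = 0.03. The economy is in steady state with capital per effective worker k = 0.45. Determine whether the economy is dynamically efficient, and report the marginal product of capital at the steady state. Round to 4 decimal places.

dynamically efficient; MPK ≈ 0.4976

The effective depreciation rate is n + g + δ = 0.03 + 0.02 + 0.11 = 0.16.
MPK = 0.28·k^(0.28−1) = 0.28·0.45^(-0.72) ≈ 0.4976.
MPK > 0.16, so the economy is dynamically efficient (under-saving).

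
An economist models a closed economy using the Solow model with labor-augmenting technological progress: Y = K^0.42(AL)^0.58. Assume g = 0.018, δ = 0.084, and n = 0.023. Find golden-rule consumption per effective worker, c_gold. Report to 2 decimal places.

Capital per effective worker breaks even when investment replaces (n + g + δ)·k; here n + g + δ = 0.125.
Setting f'(k) = n+g+δ gives 0.42·k^(0.42−1) = 0.125, hence k_gold = (0.42/0.125)^(1/0.58) ≈ 8.0813.
y_gold = 8.0813^0.42 ≈ 2.4052.
c_gold = y_gold − (n+g+δ)·k_gold = 2.4052 − 0.125·8.0813 ≈ 1.3950.

c_gold ≈ 1.39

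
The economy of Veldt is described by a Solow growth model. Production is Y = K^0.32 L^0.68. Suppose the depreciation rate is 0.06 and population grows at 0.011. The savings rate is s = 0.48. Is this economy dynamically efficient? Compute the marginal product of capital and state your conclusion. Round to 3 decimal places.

dynamically inefficient; MPK ≈ 0.047

Capital per worker breaks even when investment replaces (n + δ)·k; here n + δ = 0.071.
Steady-state k*: s·k^0.32 = 0.071·k gives k* = (0.48/0.071)^(1/0.68) ≈ 16.6174.
MPK = 0.32·16.6174^(-0.68) ≈ 0.0473.
MPK < n+δ = 0.071, so the economy is dynamically inefficient (over-saving).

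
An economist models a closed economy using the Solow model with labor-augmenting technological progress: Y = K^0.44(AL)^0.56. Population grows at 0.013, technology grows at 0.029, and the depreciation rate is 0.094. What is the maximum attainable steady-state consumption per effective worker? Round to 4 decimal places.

c_gold ≈ 1.4088

Break-even investment rate: n + g + δ = 0.013 + 0.029 + 0.094 = 0.136.
Setting f'(k) = n+g+δ gives 0.44·k^(0.44−1) = 0.136, hence k_gold = (0.44/0.136)^(1/0.56) ≈ 8.1388.
y_gold = 8.1388^0.44 ≈ 2.5156.
c_gold = y_gold − (n+g+δ)·k_gold = 2.5156 − 0.136·8.1388 ≈ 1.4088.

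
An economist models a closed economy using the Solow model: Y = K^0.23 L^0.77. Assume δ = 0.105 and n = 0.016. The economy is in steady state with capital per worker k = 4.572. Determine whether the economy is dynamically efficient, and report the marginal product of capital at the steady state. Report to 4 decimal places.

Capital per worker breaks even when investment replaces (n + δ)·k; here n + δ = 0.121.
MPK = 0.23·k^(0.23−1) = 0.23·4.572^(-0.77) ≈ 0.0714.
MPK < 0.121, so the economy is dynamically inefficient (over-saving).

dynamically inefficient; MPK ≈ 0.0714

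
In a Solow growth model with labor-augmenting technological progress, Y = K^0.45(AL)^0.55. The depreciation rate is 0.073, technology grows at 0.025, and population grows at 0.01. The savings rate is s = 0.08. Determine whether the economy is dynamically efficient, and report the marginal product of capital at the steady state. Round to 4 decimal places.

dynamically efficient; MPK ≈ 0.6075

The effective depreciation rate is n + g + δ = 0.01 + 0.025 + 0.073 = 0.108.
Steady-state k*: s·k^0.45 = 0.108·k gives k* = (0.08/0.108)^(1/0.55) ≈ 0.5795.
MPK = 0.45·0.5795^(-0.55) ≈ 0.6075.
MPK > n+g+δ = 0.108, so the economy is dynamically efficient (under-saving).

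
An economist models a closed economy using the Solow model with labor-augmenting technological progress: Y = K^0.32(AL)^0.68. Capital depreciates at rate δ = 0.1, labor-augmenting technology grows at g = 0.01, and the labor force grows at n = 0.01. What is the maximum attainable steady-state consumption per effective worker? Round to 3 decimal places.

Capital per effective worker breaks even when investment replaces (n + g + δ)·k; here n + g + δ = 0.12.
At the golden rule the marginal product of capital equals n+g+δ: 0.32·k^(0.32−1) = 0.12. Solving, k_gold = (0.32/0.12)^(1/0.68) ≈ 4.2308.
y_gold = 4.2308^0.32 ≈ 1.5866.
c_gold = y_gold − (n+g+δ)·k_gold = 1.5866 − 0.12·4.2308 ≈ 1.0789.

c_gold ≈ 1.079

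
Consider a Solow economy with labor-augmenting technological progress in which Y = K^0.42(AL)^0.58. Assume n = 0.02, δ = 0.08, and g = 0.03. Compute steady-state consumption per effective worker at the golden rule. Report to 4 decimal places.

Break-even investment rate: n + g + δ = 0.02 + 0.03 + 0.08 = 0.13.
Setting f'(k) = n+g+δ gives 0.42·k^(0.42−1) = 0.13, hence k_gold = (0.42/0.13)^(1/0.58) ≈ 7.5529.
y_gold = 7.5529^0.42 ≈ 2.3378.
c_gold = y_gold − (n+g+δ)·k_gold = 2.3378 − 0.13·7.5529 ≈ 1.3559.

c_gold ≈ 1.3559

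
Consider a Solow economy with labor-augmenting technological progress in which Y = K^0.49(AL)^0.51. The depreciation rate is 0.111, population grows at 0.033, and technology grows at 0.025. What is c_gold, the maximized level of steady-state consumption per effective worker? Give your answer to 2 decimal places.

c_gold ≈ 1.42

The effective depreciation rate is n + g + δ = 0.033 + 0.025 + 0.111 = 0.169.
At the golden rule the marginal product of capital equals n+g+δ: 0.49·k^(0.49−1) = 0.169. Solving, k_gold = (0.49/0.169)^(1/0.51) ≈ 8.0629.
y_gold = 8.0629^0.49 ≈ 2.7809.
c_gold = y_gold − (n+g+δ)·k_gold = 2.7809 − 0.169·8.0629 ≈ 1.4182.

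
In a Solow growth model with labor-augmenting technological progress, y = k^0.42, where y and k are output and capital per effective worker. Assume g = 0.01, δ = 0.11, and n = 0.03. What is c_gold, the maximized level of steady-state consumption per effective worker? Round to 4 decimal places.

Break-even investment rate: n + g + δ = 0.03 + 0.01 + 0.11 = 0.15.
Setting f'(k) = n+g+δ gives 0.42·k^(0.42−1) = 0.15, hence k_gold = (0.42/0.15)^(1/0.58) ≈ 5.9015.
y_gold = 5.9015^0.42 ≈ 2.1077.
c_gold = y_gold − (n+g+δ)·k_gold = 2.1077 − 0.15·5.9015 ≈ 1.2225.

c_gold ≈ 1.2225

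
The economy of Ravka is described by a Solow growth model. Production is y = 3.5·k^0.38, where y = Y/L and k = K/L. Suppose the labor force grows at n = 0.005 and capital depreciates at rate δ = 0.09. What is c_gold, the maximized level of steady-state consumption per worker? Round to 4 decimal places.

c_gold ≈ 10.9377

Break-even investment rate: n + δ = 0.005 + 0.09 = 0.095.
Golden rule sets MPK = n+δ: 0.38·3.5·k^(0.38−1) = 0.095, so k_gold = (0.38·3.5/0.095)^(1/0.62) ≈ 70.5657.
y_gold = 3.5·70.5657^0.38 ≈ 17.6414.
c_gold = y_gold − (n+δ)·k_gold = 17.6414 − 0.095·70.5657 ≈ 10.9377.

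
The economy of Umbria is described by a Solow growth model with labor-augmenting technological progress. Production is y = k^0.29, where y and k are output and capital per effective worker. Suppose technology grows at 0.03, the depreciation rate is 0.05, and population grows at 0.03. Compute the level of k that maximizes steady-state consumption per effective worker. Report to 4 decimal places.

k_gold ≈ 3.9171

n + g + δ = 0.03 + 0.03 + 0.05 = 0.11.
Maximizing c = f(k) − (n+g+δ)·k gives f'(k) = n+g+δ, i.e. 0.29·k^(0.29−1) = 0.11, so k_gold = (0.29/0.11)^(1/0.71) ≈ 3.9171.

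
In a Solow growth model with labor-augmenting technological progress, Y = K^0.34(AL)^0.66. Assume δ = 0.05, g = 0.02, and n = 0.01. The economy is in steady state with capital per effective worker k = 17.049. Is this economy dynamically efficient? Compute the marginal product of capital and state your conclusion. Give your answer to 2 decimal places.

The effective depreciation rate is n + g + δ = 0.01 + 0.02 + 0.05 = 0.08.
MPK = 0.34·k^(0.34−1) = 0.34·17.049^(-0.66) ≈ 0.0523.
MPK < 0.08, so the economy is dynamically inefficient (over-saving).

dynamically inefficient; MPK ≈ 0.05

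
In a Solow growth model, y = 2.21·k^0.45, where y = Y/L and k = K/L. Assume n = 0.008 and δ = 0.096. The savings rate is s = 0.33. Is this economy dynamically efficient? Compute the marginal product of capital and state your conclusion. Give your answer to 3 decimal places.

Break-even investment rate: n + δ = 0.008 + 0.096 = 0.104.
Steady-state k*: s·A·k^0.45 = 0.104·k gives k* = (0.33·2.21/0.104)^(1/0.55) ≈ 34.5105.
MPK = 0.45·2.21·34.5105^(-0.55) ≈ 0.1418.
MPK > n+δ = 0.104, so the economy is dynamically efficient (under-saving).

dynamically efficient; MPK ≈ 0.142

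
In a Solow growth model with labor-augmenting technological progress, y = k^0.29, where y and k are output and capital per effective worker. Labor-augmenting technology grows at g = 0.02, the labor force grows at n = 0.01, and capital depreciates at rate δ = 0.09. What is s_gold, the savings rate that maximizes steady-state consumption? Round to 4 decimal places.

The effective depreciation rate is n + g + δ = 0.01 + 0.02 + 0.09 = 0.12.
At the golden rule MPK = n+g+δ, and in any Cobb-Douglas steady state s = (n+g+δ)·k/y = MPK·k/y = capital's share 0.29.

s_gold = 0.2900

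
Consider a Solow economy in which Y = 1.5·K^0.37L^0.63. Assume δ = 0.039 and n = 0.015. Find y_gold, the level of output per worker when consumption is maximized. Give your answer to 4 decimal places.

The effective depreciation rate is n + δ = 0.015 + 0.039 = 0.054.
Golden rule sets MPK = n+δ: 0.37·1.5·k^(0.37−1) = 0.054, so k_gold = (0.37·1.5/0.054)^(1/0.63) ≈ 40.3821.
Output: y_gold = 1.5·k_gold^0.37 = 1.5·40.3821^0.37 ≈ 5.8936.

y_gold ≈ 5.8936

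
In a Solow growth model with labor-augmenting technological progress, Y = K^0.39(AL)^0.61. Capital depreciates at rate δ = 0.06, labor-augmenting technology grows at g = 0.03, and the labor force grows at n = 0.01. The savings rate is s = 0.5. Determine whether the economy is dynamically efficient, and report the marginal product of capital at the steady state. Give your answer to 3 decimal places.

dynamically inefficient; MPK ≈ 0.078

n + g + δ = 0.01 + 0.03 + 0.06 = 0.1.
Steady-state k*: s·k^0.39 = 0.1·k gives k* = (0.5/0.1)^(1/0.61) ≈ 13.9911.
MPK = 0.39·13.9911^(-0.61) ≈ 0.0780.
MPK < n+g+δ = 0.1, so the economy is dynamically inefficient (over-saving).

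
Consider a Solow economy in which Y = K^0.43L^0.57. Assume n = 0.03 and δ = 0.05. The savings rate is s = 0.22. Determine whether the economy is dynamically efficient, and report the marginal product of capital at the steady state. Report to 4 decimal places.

The effective depreciation rate is n + δ = 0.03 + 0.05 = 0.08.
Steady-state k*: s·k^0.43 = 0.08·k gives k* = (0.22/0.08)^(1/0.57) ≈ 5.8987.
MPK = 0.43·5.8987^(-0.57) ≈ 0.1564.
MPK > n+δ = 0.08, so the economy is dynamically efficient (under-saving).

dynamically efficient; MPK ≈ 0.1564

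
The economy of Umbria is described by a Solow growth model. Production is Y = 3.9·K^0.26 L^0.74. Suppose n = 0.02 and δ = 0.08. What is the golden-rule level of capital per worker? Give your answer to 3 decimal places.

k_gold ≈ 22.883

n + δ = 0.02 + 0.08 = 0.1.
Golden rule sets MPK = n+δ: 0.26·3.9·k^(0.26−1) = 0.1, so k_gold = (0.26·3.9/0.1)^(1/0.74) ≈ 22.8829.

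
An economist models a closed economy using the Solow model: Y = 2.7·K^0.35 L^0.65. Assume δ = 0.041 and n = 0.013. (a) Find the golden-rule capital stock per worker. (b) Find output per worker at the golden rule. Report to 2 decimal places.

The effective depreciation rate is n + δ = 0.013 + 0.041 = 0.054.
Maximizing c = f(k) − (n+δ)·k gives f'(k) = n+δ, i.e. 0.35·2.7·k^(0.35−1) = 0.054, so k_gold = (0.35·2.7/0.054)^(1/0.65) ≈ 81.7271.
y_gold = 2.7·81.7271^0.35 ≈ 12.6093.

(a) k_gold ≈ 81.73; (b) y_gold ≈ 12.61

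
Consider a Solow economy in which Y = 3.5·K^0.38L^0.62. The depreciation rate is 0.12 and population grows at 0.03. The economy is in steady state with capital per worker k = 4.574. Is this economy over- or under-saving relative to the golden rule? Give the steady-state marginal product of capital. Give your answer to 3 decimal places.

Capital per worker breaks even when investment replaces (n + δ)·k; here n + δ = 0.15.
MPK = 0.38·3.5·k^(0.38−1) = 0.38·3.5·4.574^(-0.62) ≈ 0.5182.
MPK > 0.15, so the economy is dynamically efficient (under-saving).

under-saving; MPK ≈ 0.518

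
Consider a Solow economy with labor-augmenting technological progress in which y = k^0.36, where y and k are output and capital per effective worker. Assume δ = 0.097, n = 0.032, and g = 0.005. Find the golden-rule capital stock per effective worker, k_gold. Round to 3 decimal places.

Break-even investment rate: n + g + δ = 0.032 + 0.005 + 0.097 = 0.134.
Maximizing c = f(k) − (n+g+δ)·k gives f'(k) = n+g+δ, i.e. 0.36·k^(0.36−1) = 0.134, so k_gold = (0.36/0.134)^(1/0.64) ≈ 4.6840.

k_gold ≈ 4.684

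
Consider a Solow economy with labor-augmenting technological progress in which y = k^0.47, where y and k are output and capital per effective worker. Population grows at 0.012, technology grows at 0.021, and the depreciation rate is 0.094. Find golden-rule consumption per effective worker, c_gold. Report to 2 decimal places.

n + g + δ = 0.012 + 0.021 + 0.094 = 0.127.
Setting f'(k) = n+g+δ gives 0.47·k^(0.47−1) = 0.127, hence k_gold = (0.47/0.127)^(1/0.53) ≈ 11.8101.
y_gold = 11.8101^0.47 ≈ 3.1912.
c_gold = y_gold − (n+g+δ)·k_gold = 3.1912 − 0.127·11.8101 ≈ 1.6914.

c_gold ≈ 1.69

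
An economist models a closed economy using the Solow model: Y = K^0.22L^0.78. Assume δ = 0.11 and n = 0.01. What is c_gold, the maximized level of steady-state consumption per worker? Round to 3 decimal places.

c_gold ≈ 0.925

Break-even investment rate: n + δ = 0.01 + 0.11 = 0.12.
Maximizing c = f(k) − (n+δ)·k gives f'(k) = n+δ, i.e. 0.22·k^(0.22−1) = 0.12, so k_gold = (0.22/0.12)^(1/0.78) ≈ 2.1751.
y_gold = 2.1751^0.22 ≈ 1.1864.
c_gold = y_gold − (n+δ)·k_gold = 1.1864 − 0.12·2.1751 ≈ 0.9254.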